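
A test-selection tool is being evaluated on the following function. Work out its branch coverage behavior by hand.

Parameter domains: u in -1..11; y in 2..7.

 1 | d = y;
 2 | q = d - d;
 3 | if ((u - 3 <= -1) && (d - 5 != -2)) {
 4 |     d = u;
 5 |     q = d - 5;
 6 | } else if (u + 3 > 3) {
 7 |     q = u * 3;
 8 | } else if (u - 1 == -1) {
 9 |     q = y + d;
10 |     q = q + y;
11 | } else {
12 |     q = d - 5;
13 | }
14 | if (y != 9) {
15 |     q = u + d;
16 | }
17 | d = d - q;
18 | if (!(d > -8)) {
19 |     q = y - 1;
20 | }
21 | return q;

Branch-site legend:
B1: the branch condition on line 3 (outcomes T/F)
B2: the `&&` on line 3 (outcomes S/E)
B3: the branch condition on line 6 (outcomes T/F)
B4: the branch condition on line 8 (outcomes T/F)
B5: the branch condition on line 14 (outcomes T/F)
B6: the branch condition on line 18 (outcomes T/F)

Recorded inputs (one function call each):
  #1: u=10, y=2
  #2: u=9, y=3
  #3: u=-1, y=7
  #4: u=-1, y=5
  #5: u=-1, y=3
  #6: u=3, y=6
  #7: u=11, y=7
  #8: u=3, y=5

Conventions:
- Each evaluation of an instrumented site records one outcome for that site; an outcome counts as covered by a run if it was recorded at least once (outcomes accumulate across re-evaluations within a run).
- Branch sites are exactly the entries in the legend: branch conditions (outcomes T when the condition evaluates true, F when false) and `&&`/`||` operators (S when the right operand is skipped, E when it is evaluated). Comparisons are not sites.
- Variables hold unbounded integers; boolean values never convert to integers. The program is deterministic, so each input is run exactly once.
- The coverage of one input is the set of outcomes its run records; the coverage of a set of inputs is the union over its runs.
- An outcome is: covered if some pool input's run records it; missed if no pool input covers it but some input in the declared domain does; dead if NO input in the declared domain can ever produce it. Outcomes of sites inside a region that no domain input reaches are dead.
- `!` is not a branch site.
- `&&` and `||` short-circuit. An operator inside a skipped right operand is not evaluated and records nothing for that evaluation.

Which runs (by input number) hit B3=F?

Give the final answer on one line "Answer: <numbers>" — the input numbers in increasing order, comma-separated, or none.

input #1 (u=10, y=2): never hits B3=F
input #2 (u=9, y=3): never hits B3=F
input #3 (u=-1, y=7): never hits B3=F
input #4 (u=-1, y=5): never hits B3=F
input #5 (u=-1, y=3): hits B3=F
input #6 (u=3, y=6): never hits B3=F
input #7 (u=11, y=7): never hits B3=F
input #8 (u=3, y=5): never hits B3=F

Answer: 5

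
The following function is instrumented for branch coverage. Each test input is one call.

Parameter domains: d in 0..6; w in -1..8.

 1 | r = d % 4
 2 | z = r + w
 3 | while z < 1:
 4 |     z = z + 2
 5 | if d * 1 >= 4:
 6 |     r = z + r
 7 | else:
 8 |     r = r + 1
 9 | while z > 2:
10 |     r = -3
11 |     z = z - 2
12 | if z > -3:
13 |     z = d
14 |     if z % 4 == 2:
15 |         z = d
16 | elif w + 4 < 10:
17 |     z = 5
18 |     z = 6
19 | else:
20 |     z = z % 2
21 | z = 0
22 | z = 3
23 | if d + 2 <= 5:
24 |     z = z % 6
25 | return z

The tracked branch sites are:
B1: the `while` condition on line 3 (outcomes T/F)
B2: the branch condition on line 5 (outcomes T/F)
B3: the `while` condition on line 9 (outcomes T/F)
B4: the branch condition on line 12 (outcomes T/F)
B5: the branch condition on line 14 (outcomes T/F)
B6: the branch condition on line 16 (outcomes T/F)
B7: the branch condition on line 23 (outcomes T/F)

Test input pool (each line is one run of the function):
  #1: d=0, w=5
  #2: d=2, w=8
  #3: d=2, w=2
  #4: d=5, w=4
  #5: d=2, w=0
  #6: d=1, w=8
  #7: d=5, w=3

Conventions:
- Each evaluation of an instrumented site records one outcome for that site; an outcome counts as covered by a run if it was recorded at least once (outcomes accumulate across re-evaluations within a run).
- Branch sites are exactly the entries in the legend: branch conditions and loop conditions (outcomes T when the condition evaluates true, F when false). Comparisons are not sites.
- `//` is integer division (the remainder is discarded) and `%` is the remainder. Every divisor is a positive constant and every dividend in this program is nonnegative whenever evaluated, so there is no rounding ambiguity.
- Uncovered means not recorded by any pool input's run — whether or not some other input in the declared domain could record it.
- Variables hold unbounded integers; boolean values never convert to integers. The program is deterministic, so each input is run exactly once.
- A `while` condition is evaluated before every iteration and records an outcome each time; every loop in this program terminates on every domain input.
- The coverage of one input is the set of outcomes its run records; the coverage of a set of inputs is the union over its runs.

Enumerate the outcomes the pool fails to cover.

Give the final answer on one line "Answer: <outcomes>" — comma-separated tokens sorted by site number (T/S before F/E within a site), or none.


input #1 (d=0, w=5): events B1->F, B2->F, B3->T, B3->T, B3->F, B4->T, B5->F, B7->T; covers B1=F, B2=F, B3=T, B3=F, B4=T, B5=F, B7=T
input #2 (d=2, w=8): events B1->F, B2->F, B3->T, B3->T, B3->T, B3->T, B3->F, B4->T, B5->T, B7->T; covers B1=F, B2=F, B3=T, B3=F, B4=T, B5=T, B7=T
input #3 (d=2, w=2): events B1->F, B2->F, B3->T, B3->F, B4->T, B5->T, B7->T; covers B1=F, B2=F, B3=T, B3=F, B4=T, B5=T, B7=T
input #4 (d=5, w=4): events B1->F, B2->T, B3->T, B3->T, B3->F, B4->T, B5->F, B7->F; covers B1=F, B2=T, B3=T, B3=F, B4=T, B5=F, B7=F
input #5 (d=2, w=0): events B1->F, B2->F, B3->F, B4->T, B5->T, B7->T; covers B1=F, B2=F, B3=F, B4=T, B5=T, B7=T
input #6 (d=1, w=8): events B1->F, B2->F, B3->T, B3->T, B3->T, B3->T, B3->F, B4->T, B5->F, B7->T; covers B1=F, B2=F, B3=T, B3=F, B4=T, B5=F, B7=T
input #7 (d=5, w=3): events B1->F, B2->T, B3->T, B3->F, B4->T, B5->F, B7->F; covers B1=F, B2=T, B3=T, B3=F, B4=T, B5=F, B7=F
union over the pool: B1=F, B2=T, B2=F, B3=T, B3=F, B4=T, B5=T, B5=F, B7=T, B7=F
uncovered (4 of 14): B1=T, B4=F, B6=T, B6=F
Answer: B1=T, B4=F, B6=T, B6=F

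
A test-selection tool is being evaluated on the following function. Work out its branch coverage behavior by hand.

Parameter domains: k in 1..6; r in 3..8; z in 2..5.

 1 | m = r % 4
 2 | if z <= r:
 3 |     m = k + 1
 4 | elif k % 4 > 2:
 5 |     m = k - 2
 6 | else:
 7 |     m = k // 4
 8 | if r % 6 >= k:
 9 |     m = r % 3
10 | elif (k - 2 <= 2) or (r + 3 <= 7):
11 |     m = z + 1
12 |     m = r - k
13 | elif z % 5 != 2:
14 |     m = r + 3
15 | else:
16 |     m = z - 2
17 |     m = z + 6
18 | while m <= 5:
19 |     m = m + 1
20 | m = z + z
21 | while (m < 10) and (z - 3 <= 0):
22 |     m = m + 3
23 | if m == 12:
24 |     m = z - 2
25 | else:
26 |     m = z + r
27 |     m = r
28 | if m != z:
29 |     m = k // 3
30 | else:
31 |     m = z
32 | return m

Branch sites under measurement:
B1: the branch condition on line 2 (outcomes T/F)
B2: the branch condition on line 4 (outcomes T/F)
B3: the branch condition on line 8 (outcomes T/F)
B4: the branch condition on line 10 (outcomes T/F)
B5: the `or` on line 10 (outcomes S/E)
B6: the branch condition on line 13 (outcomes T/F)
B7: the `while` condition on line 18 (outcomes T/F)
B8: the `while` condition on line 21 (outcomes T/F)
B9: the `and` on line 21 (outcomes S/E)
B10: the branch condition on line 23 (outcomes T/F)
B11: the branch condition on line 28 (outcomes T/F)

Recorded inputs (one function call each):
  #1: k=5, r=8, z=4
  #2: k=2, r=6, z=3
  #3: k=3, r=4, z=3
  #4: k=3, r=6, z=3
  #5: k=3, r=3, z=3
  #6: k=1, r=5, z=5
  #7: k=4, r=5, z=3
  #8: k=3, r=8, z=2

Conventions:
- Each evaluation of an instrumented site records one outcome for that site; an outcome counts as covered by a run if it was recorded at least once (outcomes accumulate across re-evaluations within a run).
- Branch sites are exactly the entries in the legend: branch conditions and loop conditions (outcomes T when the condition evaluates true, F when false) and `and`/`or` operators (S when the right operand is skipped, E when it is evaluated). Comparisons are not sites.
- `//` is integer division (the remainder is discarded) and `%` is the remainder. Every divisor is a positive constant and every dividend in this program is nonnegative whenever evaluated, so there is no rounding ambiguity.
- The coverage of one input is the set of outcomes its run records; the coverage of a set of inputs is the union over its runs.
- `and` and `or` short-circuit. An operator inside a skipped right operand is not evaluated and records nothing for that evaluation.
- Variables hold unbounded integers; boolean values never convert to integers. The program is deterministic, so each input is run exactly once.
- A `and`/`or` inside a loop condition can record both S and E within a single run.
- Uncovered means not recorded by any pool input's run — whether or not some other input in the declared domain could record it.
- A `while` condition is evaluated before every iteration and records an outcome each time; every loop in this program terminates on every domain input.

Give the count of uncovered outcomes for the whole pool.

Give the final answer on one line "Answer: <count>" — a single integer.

input #1 (k=5, r=8, z=4): events B1->T, B3->F, B5->E, B4->F, B6->T, B7->F, B9->E, B8->F, B10->F, B11->T; covers B1=T, B3=F, B4=F, B5=E, B6=T, B7=F, B8=F, B9=E, B10=F, B11=T
input #2 (k=2, r=6, z=3): events B1->T, B3->F, B5->S, B4->T, B7->T, B7->T, B7->F, B9->E, B8->T, B9->E, B8->T, B9->S, B8->F, B10->T, ...; covers B1=T, B3=F, B4=T, B5=S, B7=T, B7=F, B8=T, B8=F, B9=S, B9=E, B10=T, B11=T
input #3 (k=3, r=4, z=3): events B1->T, B3->T, B7->T, B7->T, B7->T, B7->T, B7->T, B7->F, B9->E, B8->T, B9->E, B8->T, B9->S, B8->F, ...; covers B1=T, B3=T, B7=T, B7=F, B8=T, B8=F, B9=S, B9=E, B10=T, B11=T
input #4 (k=3, r=6, z=3): events B1->T, B3->F, B5->S, B4->T, B7->T, B7->T, B7->T, B7->F, B9->E, B8->T, B9->E, B8->T, B9->S, B8->F, ...; covers B1=T, B3=F, B4=T, B5=S, B7=T, B7=F, B8=T, B8=F, B9=S, B9=E, B10=T, B11=T
input #5 (k=3, r=3, z=3): events B1->T, B3->T, B7->T, B7->T, B7->T, B7->T, B7->T, B7->T, B7->F, B9->E, B8->T, B9->E, B8->T, B9->S, ...; covers B1=T, B3=T, B7=T, B7=F, B8=T, B8=F, B9=S, B9=E, B10=T, B11=T
input #6 (k=1, r=5, z=5): events B1->T, B3->T, B7->T, B7->T, B7->T, B7->T, B7->F, B9->S, B8->F, B10->F, B11->F; covers B1=T, B3=T, B7=T, B7=F, B8=F, B9=S, B10=F, B11=F
input #7 (k=4, r=5, z=3): events B1->T, B3->T, B7->T, B7->T, B7->T, B7->T, B7->F, B9->E, B8->T, B9->E, B8->T, B9->S, B8->F, B10->T, ...; covers B1=T, B3=T, B7=T, B7=F, B8=T, B8=F, B9=S, B9=E, B10=T, B11=T
input #8 (k=3, r=8, z=2): events B1->T, B3->F, B5->S, B4->T, B7->T, B7->F, B9->E, B8->T, B9->E, B8->T, B9->S, B8->F, B10->F, B11->T; covers B1=T, B3=F, B4=T, B5=S, B7=T, B7=F, B8=T, B8=F, B9=S, B9=E, B10=F, B11=T
union over the pool: B1=T, B3=T, B3=F, B4=T, B4=F, B5=S, B5=E, B6=T, B7=T, B7=F, B8=T, B8=F, B9=S, B9=E, B10=T, B10=F, B11=T, B11=F
uncovered (4 of 22): B1=F, B2=T, B2=F, B6=F

Answer: 4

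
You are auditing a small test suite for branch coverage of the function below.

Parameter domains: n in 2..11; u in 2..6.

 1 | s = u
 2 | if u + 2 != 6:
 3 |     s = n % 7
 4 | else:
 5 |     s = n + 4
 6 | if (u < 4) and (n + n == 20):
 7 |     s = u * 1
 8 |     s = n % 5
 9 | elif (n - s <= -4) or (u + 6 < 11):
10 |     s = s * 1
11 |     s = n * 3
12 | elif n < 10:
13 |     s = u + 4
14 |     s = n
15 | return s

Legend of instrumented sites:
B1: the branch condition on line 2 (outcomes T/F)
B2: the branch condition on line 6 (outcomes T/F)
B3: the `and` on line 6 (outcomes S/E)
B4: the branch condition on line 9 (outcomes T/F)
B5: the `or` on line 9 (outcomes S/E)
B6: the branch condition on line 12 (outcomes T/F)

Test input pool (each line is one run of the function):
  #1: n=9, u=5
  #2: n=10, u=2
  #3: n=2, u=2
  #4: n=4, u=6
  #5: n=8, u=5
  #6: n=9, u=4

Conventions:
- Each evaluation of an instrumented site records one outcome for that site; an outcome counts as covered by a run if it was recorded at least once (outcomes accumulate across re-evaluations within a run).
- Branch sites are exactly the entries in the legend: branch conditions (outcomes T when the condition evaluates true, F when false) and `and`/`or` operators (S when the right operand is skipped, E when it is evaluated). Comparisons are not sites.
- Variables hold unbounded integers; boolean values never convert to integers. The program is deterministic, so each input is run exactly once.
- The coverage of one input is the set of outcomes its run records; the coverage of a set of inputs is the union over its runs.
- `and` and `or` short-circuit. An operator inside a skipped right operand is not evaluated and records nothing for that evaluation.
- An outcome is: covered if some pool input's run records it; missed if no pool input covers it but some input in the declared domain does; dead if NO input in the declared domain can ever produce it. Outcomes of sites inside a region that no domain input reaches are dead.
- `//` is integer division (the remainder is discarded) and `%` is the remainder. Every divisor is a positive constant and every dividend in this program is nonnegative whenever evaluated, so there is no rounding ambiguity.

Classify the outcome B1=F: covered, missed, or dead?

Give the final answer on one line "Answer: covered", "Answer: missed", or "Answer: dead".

B1=F is recorded by pool input(s) 6 -> covered

Answer: covered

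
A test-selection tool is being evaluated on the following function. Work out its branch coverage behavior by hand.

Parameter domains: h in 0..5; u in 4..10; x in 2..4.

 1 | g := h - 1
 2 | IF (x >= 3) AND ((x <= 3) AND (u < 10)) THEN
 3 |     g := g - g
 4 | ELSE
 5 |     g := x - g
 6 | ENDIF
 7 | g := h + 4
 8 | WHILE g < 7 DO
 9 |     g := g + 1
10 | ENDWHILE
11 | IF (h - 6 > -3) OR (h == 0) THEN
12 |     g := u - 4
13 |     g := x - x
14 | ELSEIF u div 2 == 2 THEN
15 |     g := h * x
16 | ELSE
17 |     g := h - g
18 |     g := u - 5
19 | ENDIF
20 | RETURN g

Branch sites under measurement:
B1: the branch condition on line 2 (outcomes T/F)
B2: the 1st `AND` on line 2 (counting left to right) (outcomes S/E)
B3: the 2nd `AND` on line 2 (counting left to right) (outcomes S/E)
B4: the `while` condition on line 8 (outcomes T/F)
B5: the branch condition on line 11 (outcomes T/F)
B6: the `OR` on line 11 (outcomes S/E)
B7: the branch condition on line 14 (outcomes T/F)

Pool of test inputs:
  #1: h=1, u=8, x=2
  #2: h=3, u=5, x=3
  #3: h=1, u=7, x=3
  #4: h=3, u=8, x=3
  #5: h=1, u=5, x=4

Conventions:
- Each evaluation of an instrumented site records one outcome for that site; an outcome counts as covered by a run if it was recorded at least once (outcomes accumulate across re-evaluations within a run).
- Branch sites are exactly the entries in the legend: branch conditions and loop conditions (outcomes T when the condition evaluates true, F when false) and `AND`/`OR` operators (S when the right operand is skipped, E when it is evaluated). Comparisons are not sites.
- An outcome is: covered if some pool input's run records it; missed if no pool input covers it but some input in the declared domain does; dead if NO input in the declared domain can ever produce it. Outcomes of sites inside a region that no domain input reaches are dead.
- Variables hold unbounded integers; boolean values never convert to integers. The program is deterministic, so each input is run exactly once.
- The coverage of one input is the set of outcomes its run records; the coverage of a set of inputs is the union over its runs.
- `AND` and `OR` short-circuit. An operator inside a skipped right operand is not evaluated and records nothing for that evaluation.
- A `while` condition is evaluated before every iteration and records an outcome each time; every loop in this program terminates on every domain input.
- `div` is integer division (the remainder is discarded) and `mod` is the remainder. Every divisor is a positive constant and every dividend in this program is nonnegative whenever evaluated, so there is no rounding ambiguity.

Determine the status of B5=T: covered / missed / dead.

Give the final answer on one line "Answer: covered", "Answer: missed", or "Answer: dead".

no pool input records B5=T
but domain input (h=0, u=4, x=2) does record it -> reachable, so missed

Answer: missed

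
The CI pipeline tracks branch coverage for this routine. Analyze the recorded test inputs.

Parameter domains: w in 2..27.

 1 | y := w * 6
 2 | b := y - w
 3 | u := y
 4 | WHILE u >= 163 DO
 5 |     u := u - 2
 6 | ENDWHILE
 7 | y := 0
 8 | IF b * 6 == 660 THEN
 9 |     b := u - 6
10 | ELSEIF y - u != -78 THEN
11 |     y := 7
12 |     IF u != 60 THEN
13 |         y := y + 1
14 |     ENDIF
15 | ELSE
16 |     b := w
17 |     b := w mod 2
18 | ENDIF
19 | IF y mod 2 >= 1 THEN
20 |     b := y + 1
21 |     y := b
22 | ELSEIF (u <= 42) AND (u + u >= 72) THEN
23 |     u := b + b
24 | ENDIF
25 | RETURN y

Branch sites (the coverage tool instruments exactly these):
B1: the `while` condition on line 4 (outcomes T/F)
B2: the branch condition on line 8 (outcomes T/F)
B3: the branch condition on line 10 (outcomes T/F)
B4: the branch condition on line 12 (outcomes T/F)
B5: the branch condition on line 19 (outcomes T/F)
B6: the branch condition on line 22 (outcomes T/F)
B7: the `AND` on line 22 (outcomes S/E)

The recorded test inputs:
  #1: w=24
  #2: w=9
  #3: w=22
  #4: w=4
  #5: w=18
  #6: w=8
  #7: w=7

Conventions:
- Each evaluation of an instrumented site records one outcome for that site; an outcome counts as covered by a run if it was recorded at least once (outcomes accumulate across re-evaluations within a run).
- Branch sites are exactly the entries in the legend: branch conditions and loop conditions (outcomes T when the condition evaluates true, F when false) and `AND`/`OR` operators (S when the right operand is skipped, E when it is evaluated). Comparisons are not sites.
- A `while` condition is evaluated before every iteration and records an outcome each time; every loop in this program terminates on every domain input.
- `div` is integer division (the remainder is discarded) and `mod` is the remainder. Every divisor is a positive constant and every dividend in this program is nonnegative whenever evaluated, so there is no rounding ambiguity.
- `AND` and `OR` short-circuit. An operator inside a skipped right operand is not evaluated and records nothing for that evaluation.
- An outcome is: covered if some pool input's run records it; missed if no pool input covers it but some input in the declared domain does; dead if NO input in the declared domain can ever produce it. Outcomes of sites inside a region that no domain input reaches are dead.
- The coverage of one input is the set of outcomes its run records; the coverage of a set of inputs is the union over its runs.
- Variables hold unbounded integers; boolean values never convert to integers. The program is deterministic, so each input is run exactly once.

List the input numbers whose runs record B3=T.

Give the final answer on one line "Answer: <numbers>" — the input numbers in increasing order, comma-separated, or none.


input #1 (w=24): records B3=T
input #2 (w=9): records B3=T
input #3 (w=22): does not record B3=T
input #4 (w=4): records B3=T
input #5 (w=18): records B3=T
input #6 (w=8): records B3=T
input #7 (w=7): records B3=T
Answer: 1, 2, 4, 5, 6, 7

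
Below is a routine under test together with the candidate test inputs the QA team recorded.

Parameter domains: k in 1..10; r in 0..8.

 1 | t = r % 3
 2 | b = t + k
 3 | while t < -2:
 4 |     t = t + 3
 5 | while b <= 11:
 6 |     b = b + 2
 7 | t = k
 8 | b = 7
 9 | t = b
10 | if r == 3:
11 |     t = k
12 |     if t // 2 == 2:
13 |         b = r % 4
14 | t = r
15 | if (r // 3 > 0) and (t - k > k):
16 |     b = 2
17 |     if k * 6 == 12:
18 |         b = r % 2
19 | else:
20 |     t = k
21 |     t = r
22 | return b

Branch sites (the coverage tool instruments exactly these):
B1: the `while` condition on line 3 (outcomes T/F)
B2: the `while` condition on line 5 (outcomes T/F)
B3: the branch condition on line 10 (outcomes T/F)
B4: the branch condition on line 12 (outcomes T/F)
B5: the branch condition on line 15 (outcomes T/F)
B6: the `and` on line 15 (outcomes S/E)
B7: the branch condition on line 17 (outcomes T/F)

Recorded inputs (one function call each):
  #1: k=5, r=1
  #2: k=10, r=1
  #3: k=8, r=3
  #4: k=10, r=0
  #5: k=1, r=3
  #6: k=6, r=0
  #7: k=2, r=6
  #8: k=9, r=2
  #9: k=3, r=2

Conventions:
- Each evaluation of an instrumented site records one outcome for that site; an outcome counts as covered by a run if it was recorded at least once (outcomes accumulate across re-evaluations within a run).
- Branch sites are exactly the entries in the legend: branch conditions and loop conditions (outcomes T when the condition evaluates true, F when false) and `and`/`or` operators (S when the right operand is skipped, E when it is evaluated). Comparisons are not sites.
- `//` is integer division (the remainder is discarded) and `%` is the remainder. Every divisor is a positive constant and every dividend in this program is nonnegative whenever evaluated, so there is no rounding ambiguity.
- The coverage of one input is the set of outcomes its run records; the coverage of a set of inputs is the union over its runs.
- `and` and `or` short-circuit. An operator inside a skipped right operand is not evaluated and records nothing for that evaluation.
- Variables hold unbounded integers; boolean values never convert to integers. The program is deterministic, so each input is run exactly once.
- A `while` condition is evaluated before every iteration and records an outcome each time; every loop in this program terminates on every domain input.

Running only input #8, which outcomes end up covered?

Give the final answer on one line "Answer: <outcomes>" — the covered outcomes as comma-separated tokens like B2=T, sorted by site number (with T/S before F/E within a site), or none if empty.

Simulating input #8 (k=9, r=2) step by step:
  B1->F, B2->T, B2->F, B3->F, B6->S, B5->F
deduplicating events, the covered set is: B1=F, B2=T, B2=F, B3=F, B5=F, B6=S

Answer: B1=F, B2=T, B2=F, B3=F, B5=F, B6=S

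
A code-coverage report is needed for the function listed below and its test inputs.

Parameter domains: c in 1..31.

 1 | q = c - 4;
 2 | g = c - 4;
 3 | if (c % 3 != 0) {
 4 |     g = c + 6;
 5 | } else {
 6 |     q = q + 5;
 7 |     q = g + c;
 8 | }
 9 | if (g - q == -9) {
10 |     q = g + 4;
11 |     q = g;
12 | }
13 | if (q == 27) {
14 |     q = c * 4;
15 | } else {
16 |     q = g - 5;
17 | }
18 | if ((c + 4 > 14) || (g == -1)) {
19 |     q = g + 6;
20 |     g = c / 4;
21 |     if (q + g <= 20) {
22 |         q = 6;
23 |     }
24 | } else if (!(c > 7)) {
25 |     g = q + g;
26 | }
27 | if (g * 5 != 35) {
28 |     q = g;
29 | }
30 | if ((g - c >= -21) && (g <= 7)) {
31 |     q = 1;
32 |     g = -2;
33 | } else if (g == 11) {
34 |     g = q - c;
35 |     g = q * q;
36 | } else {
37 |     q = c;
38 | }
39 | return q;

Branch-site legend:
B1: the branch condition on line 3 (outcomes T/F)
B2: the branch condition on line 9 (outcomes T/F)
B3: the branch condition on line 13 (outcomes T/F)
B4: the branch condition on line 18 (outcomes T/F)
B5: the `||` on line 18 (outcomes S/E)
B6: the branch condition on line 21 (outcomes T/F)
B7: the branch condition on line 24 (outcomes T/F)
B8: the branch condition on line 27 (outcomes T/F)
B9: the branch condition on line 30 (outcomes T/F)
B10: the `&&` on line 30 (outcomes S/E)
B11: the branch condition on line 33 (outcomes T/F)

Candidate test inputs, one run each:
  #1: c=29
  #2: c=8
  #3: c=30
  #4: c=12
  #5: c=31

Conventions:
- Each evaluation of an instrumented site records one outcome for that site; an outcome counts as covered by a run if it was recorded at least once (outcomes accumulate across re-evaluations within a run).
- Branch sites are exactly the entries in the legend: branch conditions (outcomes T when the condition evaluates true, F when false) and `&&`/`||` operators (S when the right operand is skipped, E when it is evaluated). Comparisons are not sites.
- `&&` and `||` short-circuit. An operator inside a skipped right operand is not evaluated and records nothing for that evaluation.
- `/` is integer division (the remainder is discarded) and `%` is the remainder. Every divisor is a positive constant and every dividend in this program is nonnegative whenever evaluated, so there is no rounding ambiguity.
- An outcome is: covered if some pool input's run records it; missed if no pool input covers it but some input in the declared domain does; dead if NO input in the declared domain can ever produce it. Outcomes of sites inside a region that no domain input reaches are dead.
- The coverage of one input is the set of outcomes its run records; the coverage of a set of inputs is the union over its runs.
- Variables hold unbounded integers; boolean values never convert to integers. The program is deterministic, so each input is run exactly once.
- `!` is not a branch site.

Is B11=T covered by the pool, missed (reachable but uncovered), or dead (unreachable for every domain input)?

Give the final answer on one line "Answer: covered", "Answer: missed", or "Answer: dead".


no pool input records B11=T
but domain input (c=2) does record it -> reachable, so missed
Answer: missed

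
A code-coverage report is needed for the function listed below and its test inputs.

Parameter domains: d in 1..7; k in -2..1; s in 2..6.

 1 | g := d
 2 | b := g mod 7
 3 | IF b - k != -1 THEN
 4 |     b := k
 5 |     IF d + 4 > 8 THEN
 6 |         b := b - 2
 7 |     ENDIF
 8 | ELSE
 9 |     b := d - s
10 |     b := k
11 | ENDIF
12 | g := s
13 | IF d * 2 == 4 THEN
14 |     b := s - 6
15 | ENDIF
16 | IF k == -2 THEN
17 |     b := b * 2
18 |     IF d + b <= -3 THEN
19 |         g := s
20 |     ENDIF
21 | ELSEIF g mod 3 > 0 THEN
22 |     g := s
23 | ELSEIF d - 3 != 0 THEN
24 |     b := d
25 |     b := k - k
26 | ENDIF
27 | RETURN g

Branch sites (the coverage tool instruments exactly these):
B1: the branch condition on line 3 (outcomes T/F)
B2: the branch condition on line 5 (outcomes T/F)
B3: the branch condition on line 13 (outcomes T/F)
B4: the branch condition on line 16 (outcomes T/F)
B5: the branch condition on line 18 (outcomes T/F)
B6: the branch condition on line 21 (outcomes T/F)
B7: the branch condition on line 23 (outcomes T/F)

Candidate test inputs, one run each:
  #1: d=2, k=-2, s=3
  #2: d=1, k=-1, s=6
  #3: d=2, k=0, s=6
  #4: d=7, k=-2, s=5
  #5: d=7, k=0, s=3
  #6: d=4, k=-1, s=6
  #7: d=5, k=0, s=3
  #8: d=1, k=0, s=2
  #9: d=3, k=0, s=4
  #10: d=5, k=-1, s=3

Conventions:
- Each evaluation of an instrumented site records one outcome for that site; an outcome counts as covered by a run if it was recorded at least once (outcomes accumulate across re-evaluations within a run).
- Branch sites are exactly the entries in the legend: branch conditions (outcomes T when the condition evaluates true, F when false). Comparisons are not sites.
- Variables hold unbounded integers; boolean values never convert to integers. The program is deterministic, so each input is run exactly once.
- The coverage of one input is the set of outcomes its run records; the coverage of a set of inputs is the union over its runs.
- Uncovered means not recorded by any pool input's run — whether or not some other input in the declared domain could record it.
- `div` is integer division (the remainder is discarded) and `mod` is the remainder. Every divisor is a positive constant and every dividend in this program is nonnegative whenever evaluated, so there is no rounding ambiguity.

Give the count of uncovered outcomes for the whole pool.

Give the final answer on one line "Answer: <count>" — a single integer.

test 1 (d=2, k=-2, s=3) fires B1->T, B2->F, B3->T, B4->T, B5->T; hits B1=T, B2=F, B3=T, B4=T, B5=T
test 2 (d=1, k=-1, s=6) fires B1->T, B2->F, B3->F, B4->F, B6->F, B7->T; hits B1=T, B2=F, B3=F, B4=F, B6=F, B7=T
test 3 (d=2, k=0, s=6) fires B1->T, B2->F, B3->T, B4->F, B6->F, B7->T; hits B1=T, B2=F, B3=T, B4=F, B6=F, B7=T
test 4 (d=7, k=-2, s=5) fires B1->T, B2->T, B3->F, B4->T, B5->F; hits B1=T, B2=T, B3=F, B4=T, B5=F
test 5 (d=7, k=0, s=3) fires B1->T, B2->T, B3->F, B4->F, B6->F, B7->T; hits B1=T, B2=T, B3=F, B4=F, B6=F, B7=T
test 6 (d=4, k=-1, s=6) fires B1->T, B2->F, B3->F, B4->F, B6->F, B7->T; hits B1=T, B2=F, B3=F, B4=F, B6=F, B7=T
test 7 (d=5, k=0, s=3) fires B1->T, B2->T, B3->F, B4->F, B6->F, B7->T; hits B1=T, B2=T, B3=F, B4=F, B6=F, B7=T
test 8 (d=1, k=0, s=2) fires B1->T, B2->F, B3->F, B4->F, B6->T; hits B1=T, B2=F, B3=F, B4=F, B6=T
test 9 (d=3, k=0, s=4) fires B1->T, B2->F, B3->F, B4->F, B6->T; hits B1=T, B2=F, B3=F, B4=F, B6=T
test 10 (d=5, k=-1, s=3) fires B1->T, B2->T, B3->F, B4->F, B6->F, B7->T; hits B1=T, B2=T, B3=F, B4=F, B6=F, B7=T
union over the pool: B1=T, B2=T, B2=F, B3=T, B3=F, B4=T, B4=F, B5=T, B5=F, B6=T, B6=F, B7=T
uncovered (2 of 14): B1=F, B7=F

Answer: 2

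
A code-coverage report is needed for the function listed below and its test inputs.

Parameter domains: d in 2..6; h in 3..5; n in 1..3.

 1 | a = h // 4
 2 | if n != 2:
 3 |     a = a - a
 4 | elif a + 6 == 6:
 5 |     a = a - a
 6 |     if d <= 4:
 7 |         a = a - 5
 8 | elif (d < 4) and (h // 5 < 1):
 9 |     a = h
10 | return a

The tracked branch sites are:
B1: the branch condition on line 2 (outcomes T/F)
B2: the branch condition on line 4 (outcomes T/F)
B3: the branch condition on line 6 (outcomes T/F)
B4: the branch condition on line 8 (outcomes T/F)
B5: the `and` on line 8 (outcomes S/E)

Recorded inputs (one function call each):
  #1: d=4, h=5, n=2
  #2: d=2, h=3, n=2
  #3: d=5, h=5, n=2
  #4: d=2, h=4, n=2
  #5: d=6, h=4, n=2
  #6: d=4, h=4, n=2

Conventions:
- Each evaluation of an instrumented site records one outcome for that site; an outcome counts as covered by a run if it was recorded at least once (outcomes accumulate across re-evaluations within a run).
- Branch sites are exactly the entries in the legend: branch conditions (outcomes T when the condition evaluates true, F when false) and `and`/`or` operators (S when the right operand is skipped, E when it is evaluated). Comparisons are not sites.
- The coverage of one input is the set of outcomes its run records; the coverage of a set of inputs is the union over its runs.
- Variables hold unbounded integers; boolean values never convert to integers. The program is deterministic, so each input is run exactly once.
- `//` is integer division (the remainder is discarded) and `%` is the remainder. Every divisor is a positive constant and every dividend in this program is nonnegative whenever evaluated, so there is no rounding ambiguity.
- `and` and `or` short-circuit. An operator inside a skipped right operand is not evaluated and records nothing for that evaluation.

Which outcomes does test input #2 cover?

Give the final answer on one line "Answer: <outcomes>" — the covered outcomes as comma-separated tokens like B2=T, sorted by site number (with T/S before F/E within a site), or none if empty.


Event log for input #2 (d=2, h=3, n=2):
  B1->F, B2->T, B3->T
collecting distinct outcomes: B1=F, B2=T, B3=T
Answer: B1=F, B2=T, B3=T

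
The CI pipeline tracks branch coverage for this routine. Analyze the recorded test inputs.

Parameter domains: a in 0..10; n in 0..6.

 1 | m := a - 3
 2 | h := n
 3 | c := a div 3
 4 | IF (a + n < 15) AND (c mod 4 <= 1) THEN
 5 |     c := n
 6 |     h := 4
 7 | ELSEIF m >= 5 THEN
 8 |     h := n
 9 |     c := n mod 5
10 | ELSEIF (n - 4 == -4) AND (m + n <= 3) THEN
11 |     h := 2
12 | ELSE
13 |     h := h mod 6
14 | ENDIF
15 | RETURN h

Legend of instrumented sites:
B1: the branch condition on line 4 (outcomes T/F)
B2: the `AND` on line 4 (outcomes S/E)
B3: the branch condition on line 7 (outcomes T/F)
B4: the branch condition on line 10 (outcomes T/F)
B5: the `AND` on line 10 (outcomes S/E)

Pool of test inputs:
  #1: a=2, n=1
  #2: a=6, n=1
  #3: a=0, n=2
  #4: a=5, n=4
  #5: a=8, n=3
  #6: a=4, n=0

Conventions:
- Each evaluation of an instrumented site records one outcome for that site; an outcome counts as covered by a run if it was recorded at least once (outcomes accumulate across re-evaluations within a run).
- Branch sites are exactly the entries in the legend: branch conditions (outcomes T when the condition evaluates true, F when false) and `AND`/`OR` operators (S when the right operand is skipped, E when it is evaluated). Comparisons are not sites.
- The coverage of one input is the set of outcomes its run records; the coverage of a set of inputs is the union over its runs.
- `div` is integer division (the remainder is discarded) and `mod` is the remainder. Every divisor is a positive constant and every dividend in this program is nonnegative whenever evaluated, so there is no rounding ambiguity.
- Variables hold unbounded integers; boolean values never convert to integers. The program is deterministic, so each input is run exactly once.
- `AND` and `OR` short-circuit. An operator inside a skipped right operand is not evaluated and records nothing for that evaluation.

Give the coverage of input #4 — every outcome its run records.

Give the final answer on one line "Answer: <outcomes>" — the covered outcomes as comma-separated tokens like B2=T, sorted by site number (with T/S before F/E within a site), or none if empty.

Tracing the run of input #4 (a=5, n=4):
  B2->E, B1->T
as a set, this run covers: B1=T, B2=E

Answer: B1=T, B2=E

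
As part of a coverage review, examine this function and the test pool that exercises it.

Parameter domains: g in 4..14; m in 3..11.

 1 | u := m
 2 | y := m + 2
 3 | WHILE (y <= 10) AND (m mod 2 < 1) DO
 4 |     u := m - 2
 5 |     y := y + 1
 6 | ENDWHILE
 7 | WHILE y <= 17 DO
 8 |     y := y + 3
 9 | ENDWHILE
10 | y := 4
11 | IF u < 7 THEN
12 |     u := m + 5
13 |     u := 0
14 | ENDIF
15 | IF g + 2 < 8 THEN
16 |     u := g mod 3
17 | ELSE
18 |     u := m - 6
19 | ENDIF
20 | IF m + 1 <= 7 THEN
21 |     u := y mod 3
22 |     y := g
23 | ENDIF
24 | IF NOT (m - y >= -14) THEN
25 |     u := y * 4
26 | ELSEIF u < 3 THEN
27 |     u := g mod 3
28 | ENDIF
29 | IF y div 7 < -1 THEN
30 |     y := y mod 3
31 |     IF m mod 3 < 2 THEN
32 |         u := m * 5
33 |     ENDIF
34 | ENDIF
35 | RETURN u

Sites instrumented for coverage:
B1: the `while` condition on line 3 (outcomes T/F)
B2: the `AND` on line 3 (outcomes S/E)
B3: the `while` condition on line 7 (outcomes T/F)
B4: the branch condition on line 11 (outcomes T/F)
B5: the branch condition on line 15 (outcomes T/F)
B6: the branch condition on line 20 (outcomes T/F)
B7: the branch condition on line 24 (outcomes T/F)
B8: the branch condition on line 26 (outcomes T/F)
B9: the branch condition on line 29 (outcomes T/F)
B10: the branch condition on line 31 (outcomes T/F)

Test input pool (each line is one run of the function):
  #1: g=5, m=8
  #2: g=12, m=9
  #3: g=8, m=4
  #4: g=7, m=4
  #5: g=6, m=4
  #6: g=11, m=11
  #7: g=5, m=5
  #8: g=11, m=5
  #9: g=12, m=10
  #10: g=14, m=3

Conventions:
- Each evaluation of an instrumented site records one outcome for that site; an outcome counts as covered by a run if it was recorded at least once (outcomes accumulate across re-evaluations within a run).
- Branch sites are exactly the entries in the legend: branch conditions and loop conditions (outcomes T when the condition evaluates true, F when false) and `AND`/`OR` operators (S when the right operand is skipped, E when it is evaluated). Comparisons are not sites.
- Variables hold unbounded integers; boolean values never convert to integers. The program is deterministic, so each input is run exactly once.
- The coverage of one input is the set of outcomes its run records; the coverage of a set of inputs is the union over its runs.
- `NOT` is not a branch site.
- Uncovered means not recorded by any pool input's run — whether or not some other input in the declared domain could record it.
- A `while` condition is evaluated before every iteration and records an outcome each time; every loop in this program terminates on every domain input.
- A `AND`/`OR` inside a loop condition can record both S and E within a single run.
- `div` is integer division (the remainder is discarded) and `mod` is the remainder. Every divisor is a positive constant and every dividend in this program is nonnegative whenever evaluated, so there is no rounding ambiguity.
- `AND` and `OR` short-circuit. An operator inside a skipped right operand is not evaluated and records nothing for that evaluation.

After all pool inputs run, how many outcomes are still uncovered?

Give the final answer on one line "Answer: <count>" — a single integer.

input #1 (g=5, m=8): covers B1=T, B1=F, B2=S, B2=E, B3=T, B3=F, B4=T, B5=T, B6=F, B7=F, B8=T, B9=F
input #2 (g=12, m=9): covers B1=F, B2=S, B3=T, B3=F, B4=F, B5=F, B6=F, B7=F, B8=F, B9=F
input #3 (g=8, m=4): covers B1=T, B1=F, B2=S, B2=E, B3=T, B3=F, B4=T, B5=F, B6=T, B7=F, B8=T, B9=F
input #4 (g=7, m=4): covers B1=T, B1=F, B2=S, B2=E, B3=T, B3=F, B4=T, B5=F, B6=T, B7=F, B8=T, B9=F
input #5 (g=6, m=4): covers B1=T, B1=F, B2=S, B2=E, B3=T, B3=F, B4=T, B5=F, B6=T, B7=F, B8=T, B9=F
input #6 (g=11, m=11): covers B1=F, B2=S, B3=T, B3=F, B4=F, B5=F, B6=F, B7=F, B8=F, B9=F
input #7 (g=5, m=5): covers B1=F, B2=E, B3=T, B3=F, B4=T, B5=T, B6=T, B7=F, B8=T, B9=F
input #8 (g=11, m=5): covers B1=F, B2=E, B3=T, B3=F, B4=T, B5=F, B6=T, B7=F, B8=T, B9=F
input #9 (g=12, m=10): covers B1=F, B2=S, B3=T, B3=F, B4=F, B5=F, B6=F, B7=F, B8=F, B9=F
input #10 (g=14, m=3): covers B1=F, B2=E, B3=T, B3=F, B4=T, B5=F, B6=T, B7=F, B8=T, B9=F
union over the pool: B1=T, B1=F, B2=S, B2=E, B3=T, B3=F, B4=T, B4=F, B5=T, B5=F, B6=T, B6=F, B7=F, B8=T, B8=F, B9=F
uncovered (4 of 20): B7=T, B9=T, B10=T, B10=F

Answer: 4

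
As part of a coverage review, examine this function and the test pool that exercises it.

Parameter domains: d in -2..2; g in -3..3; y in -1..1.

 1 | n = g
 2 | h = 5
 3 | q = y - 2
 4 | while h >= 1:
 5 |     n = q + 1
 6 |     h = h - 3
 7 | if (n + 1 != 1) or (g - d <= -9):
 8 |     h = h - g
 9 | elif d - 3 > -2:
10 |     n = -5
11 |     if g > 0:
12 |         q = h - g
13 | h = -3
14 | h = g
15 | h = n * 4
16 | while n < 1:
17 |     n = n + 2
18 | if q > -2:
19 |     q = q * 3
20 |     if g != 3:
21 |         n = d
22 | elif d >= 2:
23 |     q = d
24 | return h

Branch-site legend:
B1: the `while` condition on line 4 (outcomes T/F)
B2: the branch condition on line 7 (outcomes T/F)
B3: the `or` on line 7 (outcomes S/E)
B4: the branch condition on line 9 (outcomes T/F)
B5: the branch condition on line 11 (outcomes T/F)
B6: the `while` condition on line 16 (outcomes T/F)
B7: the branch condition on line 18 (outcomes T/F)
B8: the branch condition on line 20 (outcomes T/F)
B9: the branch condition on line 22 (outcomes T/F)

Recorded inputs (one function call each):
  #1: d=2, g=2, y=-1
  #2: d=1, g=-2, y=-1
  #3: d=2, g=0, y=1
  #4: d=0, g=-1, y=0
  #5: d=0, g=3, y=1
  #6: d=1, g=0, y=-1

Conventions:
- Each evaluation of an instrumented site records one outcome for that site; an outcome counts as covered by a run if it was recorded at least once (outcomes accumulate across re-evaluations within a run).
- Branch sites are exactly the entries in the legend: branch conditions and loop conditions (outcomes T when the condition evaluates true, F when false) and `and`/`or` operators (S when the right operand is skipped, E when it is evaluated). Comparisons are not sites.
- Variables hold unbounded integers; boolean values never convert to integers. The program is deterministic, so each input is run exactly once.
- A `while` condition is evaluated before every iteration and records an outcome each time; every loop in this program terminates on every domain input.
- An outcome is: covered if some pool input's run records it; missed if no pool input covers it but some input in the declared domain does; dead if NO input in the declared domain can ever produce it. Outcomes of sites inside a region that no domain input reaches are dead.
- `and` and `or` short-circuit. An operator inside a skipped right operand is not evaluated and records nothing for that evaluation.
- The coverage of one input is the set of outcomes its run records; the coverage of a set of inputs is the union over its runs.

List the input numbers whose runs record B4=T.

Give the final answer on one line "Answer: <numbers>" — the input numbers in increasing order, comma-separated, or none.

input #1 (d=2, g=2, y=-1): does not produce B4=T
input #2 (d=1, g=-2, y=-1): does not produce B4=T
input #3 (d=2, g=0, y=1): produces B4=T
input #4 (d=0, g=-1, y=0): does not produce B4=T
input #5 (d=0, g=3, y=1): does not produce B4=T
input #6 (d=1, g=0, y=-1): does not produce B4=T

Answer: 3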